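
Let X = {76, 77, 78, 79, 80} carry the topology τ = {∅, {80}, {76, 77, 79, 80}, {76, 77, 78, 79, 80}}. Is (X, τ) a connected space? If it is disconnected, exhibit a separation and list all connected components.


(X, τ) is connected.

Find clopen sets (U ∈ τ with X ∖ U ∈ τ):
  U = ∅, X ∖ U = {76, 77, 78, 79, 80} — both open, so U is clopen.
  U = {76, 77, 78, 79, 80}, X ∖ U = ∅ — both open, so U is clopen.
Only trivial clopens (∅ and X) exist, so (X, τ) is connected.
Compute connected components by grouping points that agree on all clopens:
  component: {76, 77, 78, 79, 80}


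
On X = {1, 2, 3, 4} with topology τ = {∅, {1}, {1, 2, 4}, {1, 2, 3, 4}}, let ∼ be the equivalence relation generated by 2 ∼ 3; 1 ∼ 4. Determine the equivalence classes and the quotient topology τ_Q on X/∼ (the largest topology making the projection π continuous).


X/∼ = {[1=4], [2=3]}; |τ_Q| = 2.

Equivalence classes: [1=4], [2=3].
Quotient map π: X → X/∼ sends 1 ↦ [1=4], 2 ↦ [2=3], 3 ↦ [2=3], 4 ↦ [1=4].
For each subset V ⊆ X/∼, compute π^{-1}(V) ⊆ X and check whether π^{-1}(V) ∈ τ. V is open in τ_Q iff π^{-1}(V) ∈ τ.
  V = {}: π^{-1}(V) = ∅ ∈ τ ✓.
  V = {[1=4]}: π^{-1}(V) = {1, 4} ∉ τ ✗.
  V = {[2=3]}: π^{-1}(V) = {2, 3} ∉ τ ✗.
  V = {[1=4], [2=3]}: π^{-1}(V) = {1, 2, 3, 4} ∈ τ ✓.
Open sets in the quotient: τ_Q = {{}, {[1=4], [2=3]}} (2 elements).


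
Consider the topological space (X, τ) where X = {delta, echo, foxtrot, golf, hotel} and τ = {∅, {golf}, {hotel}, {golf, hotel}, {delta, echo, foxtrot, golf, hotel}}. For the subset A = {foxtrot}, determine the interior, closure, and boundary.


int(A) = ∅, cl(A) = {delta, echo, foxtrot}, ∂A = {delta, echo, foxtrot}.

Closed sets in (X, τ) are complements of opens:
  closed(X, τ) = {∅, {delta, echo, foxtrot}, {delta, echo, foxtrot, golf}, {delta, echo, foxtrot, hotel}, {delta, echo, foxtrot, golf, hotel}}.
int(A) = ⋃ {U ∈ τ : U ⊆ A}. Opens contained in A: ∅.
Taking the union of these: int(A) = ∅.
cl(A) = ⋂ {C closed : A ⊆ C}. Closed sets containing A: {delta, echo, foxtrot}, {delta, echo, foxtrot, golf}, {delta, echo, foxtrot, hotel}, {delta, echo, foxtrot, golf, hotel}.
Intersecting these: cl(A) = {delta, echo, foxtrot}.
∂A = cl(A) ∖ int(A) = {delta, echo, foxtrot} ∖ ∅ = {delta, echo, foxtrot}.


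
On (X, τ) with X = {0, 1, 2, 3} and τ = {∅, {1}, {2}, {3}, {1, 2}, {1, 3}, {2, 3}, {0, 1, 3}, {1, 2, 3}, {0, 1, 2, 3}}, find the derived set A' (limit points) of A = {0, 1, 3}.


A' = {0}

For each x ∈ X, list the open sets U ∈ τ with x ∈ U, then check whether U ∩ (A ∖ {x}) ≠ ∅ for every such U.
  x = 0: opens ∋ x are {0, 1, 3}, {0, 1, 2, 3}; each meets A ∖ {0}, so x IS a limit point.
  x = 1: open {1} ∋ x has {1} ∩ (A ∖ {1}) = ∅, so x is NOT a limit point.
  x = 2: open {2} ∋ x has {2} ∩ (A ∖ {2}) = ∅, so x is NOT a limit point.
  x = 3: open {3} ∋ x has {3} ∩ (A ∖ {3}) = ∅, so x is NOT a limit point.
Collecting: A' = {0}.


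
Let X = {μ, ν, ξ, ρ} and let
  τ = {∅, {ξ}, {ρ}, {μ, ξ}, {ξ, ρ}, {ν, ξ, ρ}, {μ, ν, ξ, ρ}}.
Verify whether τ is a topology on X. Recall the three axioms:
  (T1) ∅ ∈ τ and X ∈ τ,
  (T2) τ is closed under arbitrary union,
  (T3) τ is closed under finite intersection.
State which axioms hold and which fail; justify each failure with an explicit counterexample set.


τ is NOT a topology on X.

Axiom (T1): ∅ ∈ τ? Yes; X ∈ τ? Yes.
Axiom (T2/T3): check pairwise unions and intersections of members of τ.
Counterexample for (T2): {ρ} ∪ {μ, ξ} = {μ, ξ, ρ} ∉ τ. Therefore τ is NOT a topology.


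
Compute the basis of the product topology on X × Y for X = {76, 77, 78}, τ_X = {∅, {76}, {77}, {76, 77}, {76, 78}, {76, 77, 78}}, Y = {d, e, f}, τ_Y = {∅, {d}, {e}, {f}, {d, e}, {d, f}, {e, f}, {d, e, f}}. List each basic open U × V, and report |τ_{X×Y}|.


Basis B = {∅ × ∅, {76} × {d}, {76} × {e}, {76} × {f}, {77} × {d}, {77} × {e}, {77} × {f}, {76} × {d, e}, {76} × {d, f}, {76, 77} × {d}, {76, 78} × {d}, {76} × {e, f}, {76, 77} × {e}, {76, 78} × {e}, {76, 77} × {f}, {76, 78} × {f}, {77} × {d, e}, {77} × {d, f}, {77} × {e, f}, {76} × {d, e, f}, {76, 77, 78} × {d}, {76, 77, 78} × {e}, {76, 77, 78} × {f}, {77} × {d, e, f}, {76, 77} × {d, e}, {76, 78} × {d, e}, {76, 77} × {d, f}, {76, 78} × {d, f}, {76, 77} × {e, f}, {76, 78} × {e, f}, {76, 77} × {d, e, f}, {76, 78} × {d, e, f}, {76, 77, 78} × {d, e}, {76, 77, 78} × {d, f}, {76, 77, 78} × {e, f}, {76, 77, 78} × {d, e, f}}; |τ_{X×Y}| = 216.

Enumerate products U × V with U ∈ τ_X, V ∈ τ_Y (deduplicated):
  ∅ × ∅ = {} (∅)
  {76} × {d} = {(76,d)}
  {76} × {e} = {(76,e)}
  {76} × {f} = {(76,f)}
  {77} × {d} = {(77,d)}
  {77} × {e} = {(77,e)}
  {77} × {f} = {(77,f)}
  {76} × {d, e} = {(76,d), (76,e)}
  {76} × {d, f} = {(76,d), (76,f)}
  {76, 77} × {d} = {(76,d), (77,d)}
  {76, 78} × {d} = {(76,d), (78,d)}
  {76} × {e, f} = {(76,e), (76,f)}
  {76, 77} × {e} = {(76,e), (77,e)}
  {76, 78} × {e} = {(76,e), (78,e)}
  {76, 77} × {f} = {(76,f), (77,f)}
  {76, 78} × {f} = {(76,f), (78,f)}
  {77} × {d, e} = {(77,d), (77,e)}
  {77} × {d, f} = {(77,d), (77,f)}
  {77} × {e, f} = {(77,e), (77,f)}
  {76} × {d, e, f} = {(76,d), (76,e), (76,f)}
  {76, 77, 78} × {d} = {(76,d), (77,d), (78,d)}
  {76, 77, 78} × {e} = {(76,e), (77,e), (78,e)}
  {76, 77, 78} × {f} = {(76,f), (77,f), (78,f)}
  {77} × {d, e, f} = {(77,d), (77,e), (77,f)}
  {76, 77} × {d, e} = {(76,d), (76,e), (77,d), (77,e)}
  {76, 78} × {d, e} = {(76,d), (76,e), (78,d), (78,e)}
  {76, 77} × {d, f} = {(76,d), (76,f), (77,d), (77,f)}
  {76, 78} × {d, f} = {(76,d), (76,f), (78,d), (78,f)}
  {76, 77} × {e, f} = {(76,e), (76,f), (77,e), (77,f)}
  {76, 78} × {e, f} = {(76,e), (76,f), (78,e), (78,f)}
  {76, 77} × {d, e, f} = {(76,d), (76,e), (76,f), (77,d), (77,e), (77,f)}
  {76, 78} × {d, e, f} = {(76,d), (76,e), (76,f), (78,d), (78,e), (78,f)}
  {76, 77, 78} × {d, e} = {(76,d), (76,e), (77,d), (77,e), (78,d), (78,e)}
  {76, 77, 78} × {d, f} = {(76,d), (76,f), (77,d), (77,f), (78,d), (78,f)}
  {76, 77, 78} × {e, f} = {(76,e), (76,f), (77,e), (77,f), (78,e), (78,f)}
  {76, 77, 78} × {d, e, f} = {(76,d), (76,e), (76,f), (77,d), (77,e), (77,f), (78,d), (78,e), (78,f)}
These 36 distinct sets form the basis B.
Close under arbitrary unions to get τ_{X×Y}; counting gives |τ_{X×Y}| = 216.


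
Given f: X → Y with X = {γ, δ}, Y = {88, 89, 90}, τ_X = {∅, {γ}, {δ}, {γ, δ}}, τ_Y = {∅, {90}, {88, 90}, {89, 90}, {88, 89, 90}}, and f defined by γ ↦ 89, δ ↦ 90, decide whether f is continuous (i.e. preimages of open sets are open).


f IS continuous.

Compute f^{-1}(U) for each U ∈ τ_Y:
  U = ∅: f^{-1}(U) = ∅ ∈ τ_X ✓.
  U = {90}: f^{-1}(U) = {δ} ∈ τ_X ✓.
  U = {88, 90}: f^{-1}(U) = {δ} ∈ τ_X ✓.
  U = {89, 90}: f^{-1}(U) = {γ, δ} ∈ τ_X ✓.
  U = {88, 89, 90}: f^{-1}(U) = {γ, δ} ∈ τ_X ✓.
Every preimage lies in τ_X, so f IS continuous.


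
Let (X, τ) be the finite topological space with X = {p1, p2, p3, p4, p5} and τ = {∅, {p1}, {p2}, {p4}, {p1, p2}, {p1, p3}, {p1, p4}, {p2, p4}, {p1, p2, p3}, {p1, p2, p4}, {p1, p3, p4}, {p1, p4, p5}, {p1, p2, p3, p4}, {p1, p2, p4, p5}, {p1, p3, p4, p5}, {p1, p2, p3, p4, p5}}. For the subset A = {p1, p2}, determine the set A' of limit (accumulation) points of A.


A' = {p3, p5}

For each x ∈ X, list the open sets U ∈ τ with x ∈ U, then check whether U ∩ (A ∖ {x}) ≠ ∅ for every such U.
  x = p1: open {p1} ∋ x has {p1} ∩ (A ∖ {p1}) = ∅, so x is NOT a limit point.
  x = p2: open {p2} ∋ x has {p2} ∩ (A ∖ {p2}) = ∅, so x is NOT a limit point.
  x = p3: opens ∋ x are {p1, p3}, {p1, p2, p3}, {p1, p3, p4}, {p1, p2, p3, p4}, {p1, p3, p4, p5}, {p1, p2, p3, p4, p5}; each meets A ∖ {p3}, so x IS a limit point.
  x = p4: open {p4} ∋ x has {p4} ∩ (A ∖ {p4}) = ∅, so x is NOT a limit point.
  x = p5: opens ∋ x are {p1, p4, p5}, {p1, p2, p4, p5}, {p1, p3, p4, p5}, {p1, p2, p3, p4, p5}; each meets A ∖ {p5}, so x IS a limit point.
Collecting: A' = {p3, p5}.


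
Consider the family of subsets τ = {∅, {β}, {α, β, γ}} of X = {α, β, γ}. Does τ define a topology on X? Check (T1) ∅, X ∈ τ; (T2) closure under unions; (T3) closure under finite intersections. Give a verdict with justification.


τ IS a topology on X.

Axiom (T1): ∅ ∈ τ? Yes; X ∈ τ? Yes.
Axiom (T2/T3): check pairwise unions and intersections of members of τ.
All pairwise intersections and unions checked — each lies in τ. Therefore τ satisfies (T1), (T2), (T3): it IS a topology on X.


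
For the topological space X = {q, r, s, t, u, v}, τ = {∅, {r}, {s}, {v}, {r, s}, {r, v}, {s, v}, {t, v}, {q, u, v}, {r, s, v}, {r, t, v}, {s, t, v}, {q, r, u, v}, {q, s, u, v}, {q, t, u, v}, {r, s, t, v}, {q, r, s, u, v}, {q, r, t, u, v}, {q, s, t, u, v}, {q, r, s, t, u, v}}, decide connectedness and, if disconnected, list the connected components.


(X, τ) is disconnected; components = [{r}, {s}, {q, t, u, v}].

Find clopen sets (U ∈ τ with X ∖ U ∈ τ):
  U = ∅, X ∖ U = {q, r, s, t, u, v} — both open, so U is clopen.
  U = {r}, X ∖ U = {q, s, t, u, v} — both open, so U is clopen.
  U = {s}, X ∖ U = {q, r, t, u, v} — both open, so U is clopen.
  U = {r, s}, X ∖ U = {q, t, u, v} — both open, so U is clopen.
  U = {q, t, u, v}, X ∖ U = {r, s} — both open, so U is clopen.
  U = {q, r, t, u, v}, X ∖ U = {s} — both open, so U is clopen.
  U = {q, s, t, u, v}, X ∖ U = {r} — both open, so U is clopen.
  U = {q, r, s, t, u, v}, X ∖ U = ∅ — both open, so U is clopen.
Nontrivial clopen(s) exist: e.g. {q, s, t, u, v}. So (X, τ) is disconnected.
Compute connected components by grouping points that agree on all clopens:
  component: {r}
  component: {s}
  component: {q, t, u, v}


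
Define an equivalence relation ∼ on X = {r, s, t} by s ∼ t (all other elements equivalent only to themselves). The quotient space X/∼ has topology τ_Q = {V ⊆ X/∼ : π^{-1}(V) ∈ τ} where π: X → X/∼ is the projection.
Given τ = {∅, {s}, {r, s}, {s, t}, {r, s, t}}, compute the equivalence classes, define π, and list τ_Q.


X/∼ = {[r], [s=t]}; |τ_Q| = 3.

Equivalence classes: [r], [s=t].
Quotient map π: X → X/∼ sends r ↦ [r], s ↦ [s=t], t ↦ [s=t].
For each subset V ⊆ X/∼, compute π^{-1}(V) ⊆ X and check whether π^{-1}(V) ∈ τ. V is open in τ_Q iff π^{-1}(V) ∈ τ.
  V = {}: π^{-1}(V) = ∅ ∈ τ ✓.
  V = {[r]}: π^{-1}(V) = {r} ∉ τ ✗.
  V = {[s=t]}: π^{-1}(V) = {s, t} ∈ τ ✓.
  V = {[r], [s=t]}: π^{-1}(V) = {r, s, t} ∈ τ ✓.
Open sets in the quotient: τ_Q = {{}, {[s=t]}, {[r], [s=t]}} (3 elements).


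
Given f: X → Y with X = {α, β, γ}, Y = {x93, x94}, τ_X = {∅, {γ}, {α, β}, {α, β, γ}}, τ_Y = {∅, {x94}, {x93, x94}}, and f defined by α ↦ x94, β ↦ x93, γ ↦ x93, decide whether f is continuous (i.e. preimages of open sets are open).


f is NOT continuous.

Compute f^{-1}(U) for each U ∈ τ_Y:
  U = ∅: f^{-1}(U) = ∅ ∈ τ_X ✓.
  U = {x94}: f^{-1}(U) = {α} ∉ τ_X ✗.
  U = {x93, x94}: f^{-1}(U) = {α, β, γ} ∈ τ_X ✓.
Found U = {x94} with f^{-1}(U) = {α} not in τ_X. Therefore f is NOT continuous.


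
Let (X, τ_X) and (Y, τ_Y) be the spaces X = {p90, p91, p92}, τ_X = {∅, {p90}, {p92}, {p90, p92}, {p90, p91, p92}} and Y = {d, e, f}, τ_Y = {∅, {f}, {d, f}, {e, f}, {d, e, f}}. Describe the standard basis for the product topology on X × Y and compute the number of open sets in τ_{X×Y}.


Basis B = {∅ × ∅, {p90} × {f}, {p92} × {f}, {p90} × {d, f}, {p90} × {e, f}, {p90, p92} × {f}, {p92} × {d, f}, {p92} × {e, f}, {p90} × {d, e, f}, {p90, p91, p92} × {f}, {p92} × {d, e, f}, {p90, p92} × {d, f}, {p90, p92} × {e, f}, {p90, p92} × {d, e, f}, {p90, p91, p92} × {d, f}, {p90, p91, p92} × {e, f}, {p90, p91, p92} × {d, e, f}}; |τ_{X×Y}| = 50.

Enumerate products U × V with U ∈ τ_X, V ∈ τ_Y (deduplicated):
  ∅ × ∅ = {} (∅)
  {p90} × {f} = {(p90,f)}
  {p92} × {f} = {(p92,f)}
  {p90} × {d, f} = {(p90,d), (p90,f)}
  {p90} × {e, f} = {(p90,e), (p90,f)}
  {p90, p92} × {f} = {(p90,f), (p92,f)}
  {p92} × {d, f} = {(p92,d), (p92,f)}
  {p92} × {e, f} = {(p92,e), (p92,f)}
  {p90} × {d, e, f} = {(p90,d), (p90,e), (p90,f)}
  {p90, p91, p92} × {f} = {(p90,f), (p91,f), (p92,f)}
  {p92} × {d, e, f} = {(p92,d), (p92,e), (p92,f)}
  {p90, p92} × {d, f} = {(p90,d), (p90,f), (p92,d), (p92,f)}
  {p90, p92} × {e, f} = {(p90,e), (p90,f), (p92,e), (p92,f)}
  {p90, p92} × {d, e, f} = {(p90,d), (p90,e), (p90,f), (p92,d), (p92,e), (p92,f)}
  {p90, p91, p92} × {d, f} = {(p90,d), (p90,f), (p91,d), (p91,f), (p92,d), (p92,f)}
  {p90, p91, p92} × {e, f} = {(p90,e), (p90,f), (p91,e), (p91,f), (p92,e), (p92,f)}
  {p90, p91, p92} × {d, e, f} = {(p90,d), (p90,e), (p90,f), (p91,d), (p91,e), (p91,f), (p92,d), (p92,e), (p92,f)}
These 17 distinct sets form the basis B.
Close under arbitrary unions to get τ_{X×Y}; counting gives |τ_{X×Y}| = 50.


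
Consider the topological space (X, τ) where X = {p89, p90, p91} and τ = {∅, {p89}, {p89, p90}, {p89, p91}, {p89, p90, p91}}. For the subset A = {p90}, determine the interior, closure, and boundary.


int(A) = ∅, cl(A) = {p90}, ∂A = {p90}.

Closed sets in (X, τ) are complements of opens:
  closed(X, τ) = {∅, {p90}, {p91}, {p90, p91}, {p89, p90, p91}}.
int(A) = ⋃ {U ∈ τ : U ⊆ A}. Opens contained in A: ∅.
Taking the union of these: int(A) = ∅.
cl(A) = ⋂ {C closed : A ⊆ C}. Closed sets containing A: {p90}, {p90, p91}, {p89, p90, p91}.
Intersecting these: cl(A) = {p90}.
∂A = cl(A) ∖ int(A) = {p90} ∖ ∅ = {p90}.


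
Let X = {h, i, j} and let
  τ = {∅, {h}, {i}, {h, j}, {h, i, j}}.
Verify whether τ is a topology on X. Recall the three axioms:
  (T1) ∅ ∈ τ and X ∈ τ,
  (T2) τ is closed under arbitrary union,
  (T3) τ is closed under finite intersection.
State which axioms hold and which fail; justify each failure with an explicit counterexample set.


τ is NOT a topology on X.

Axiom (T1): ∅ ∈ τ? Yes; X ∈ τ? Yes.
Axiom (T2/T3): check pairwise unions and intersections of members of τ.
Counterexample for (T2): {h} ∪ {i} = {h, i} ∉ τ. Therefore τ is NOT a topology.


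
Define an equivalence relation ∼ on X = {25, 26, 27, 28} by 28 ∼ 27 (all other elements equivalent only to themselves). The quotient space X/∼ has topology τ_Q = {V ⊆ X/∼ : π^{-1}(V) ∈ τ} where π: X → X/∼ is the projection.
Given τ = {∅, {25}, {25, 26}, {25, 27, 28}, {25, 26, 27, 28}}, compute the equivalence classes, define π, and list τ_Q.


X/∼ = {[25], [26], [27=28]}; |τ_Q| = 5.

Equivalence classes: [25], [26], [27=28].
Quotient map π: X → X/∼ sends 25 ↦ [25], 26 ↦ [26], 27 ↦ [27=28], 28 ↦ [27=28].
For each subset V ⊆ X/∼, compute π^{-1}(V) ⊆ X and check whether π^{-1}(V) ∈ τ. V is open in τ_Q iff π^{-1}(V) ∈ τ.
  V = {}: π^{-1}(V) = ∅ ∈ τ ✓.
  V = {[25]}: π^{-1}(V) = {25} ∈ τ ✓.
  V = {[26]}: π^{-1}(V) = {26} ∉ τ ✗.
  V = {[25], [26]}: π^{-1}(V) = {25, 26} ∈ τ ✓.
  V = {[27=28]}: π^{-1}(V) = {27, 28} ∉ τ ✗.
  V = {[25], [27=28]}: π^{-1}(V) = {25, 27, 28} ∈ τ ✓.
  V = {[26], [27=28]}: π^{-1}(V) = {26, 27, 28} ∉ τ ✗.
  V = {[25], [26], [27=28]}: π^{-1}(V) = {25, 26, 27, 28} ∈ τ ✓.
Open sets in the quotient: τ_Q = {{}, {[25]}, {[25], [26]}, {[25], [27=28]}, {[25], [26], [27=28]}} (5 elements).


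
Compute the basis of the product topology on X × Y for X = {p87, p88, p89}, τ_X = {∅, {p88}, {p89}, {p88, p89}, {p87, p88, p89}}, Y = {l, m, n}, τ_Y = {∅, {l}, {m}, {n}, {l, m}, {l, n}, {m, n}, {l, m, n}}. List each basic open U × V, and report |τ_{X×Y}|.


Basis B = {∅ × ∅, {p88} × {l}, {p88} × {m}, {p88} × {n}, {p89} × {l}, {p89} × {m}, {p89} × {n}, {p88} × {l, m}, {p88} × {l, n}, {p88, p89} × {l}, {p88} × {m, n}, {p88, p89} × {m}, {p88, p89} × {n}, {p89} × {l, m}, {p89} × {l, n}, {p89} × {m, n}, {p87, p88, p89} × {l}, {p87, p88, p89} × {m}, {p87, p88, p89} × {n}, {p88} × {l, m, n}, {p89} × {l, m, n}, {p88, p89} × {l, m}, {p88, p89} × {l, n}, {p88, p89} × {m, n}, {p87, p88, p89} × {l, m}, {p87, p88, p89} × {l, n}, {p87, p88, p89} × {m, n}, {p88, p89} × {l, m, n}, {p87, p88, p89} × {l, m, n}}; |τ_{X×Y}| = 125.

Enumerate products U × V with U ∈ τ_X, V ∈ τ_Y (deduplicated):
  ∅ × ∅ = {} (∅)
  {p88} × {l} = {(p88,l)}
  {p88} × {m} = {(p88,m)}
  {p88} × {n} = {(p88,n)}
  {p89} × {l} = {(p89,l)}
  {p89} × {m} = {(p89,m)}
  {p89} × {n} = {(p89,n)}
  {p88} × {l, m} = {(p88,l), (p88,m)}
  {p88} × {l, n} = {(p88,l), (p88,n)}
  {p88, p89} × {l} = {(p88,l), (p89,l)}
  {p88} × {m, n} = {(p88,m), (p88,n)}
  {p88, p89} × {m} = {(p88,m), (p89,m)}
  {p88, p89} × {n} = {(p88,n), (p89,n)}
  {p89} × {l, m} = {(p89,l), (p89,m)}
  {p89} × {l, n} = {(p89,l), (p89,n)}
  {p89} × {m, n} = {(p89,m), (p89,n)}
  {p87, p88, p89} × {l} = {(p87,l), (p88,l), (p89,l)}
  {p87, p88, p89} × {m} = {(p87,m), (p88,m), (p89,m)}
  {p87, p88, p89} × {n} = {(p87,n), (p88,n), (p89,n)}
  {p88} × {l, m, n} = {(p88,l), (p88,m), (p88,n)}
  {p89} × {l, m, n} = {(p89,l), (p89,m), (p89,n)}
  {p88, p89} × {l, m} = {(p88,l), (p88,m), (p89,l), (p89,m)}
  {p88, p89} × {l, n} = {(p88,l), (p88,n), (p89,l), (p89,n)}
  {p88, p89} × {m, n} = {(p88,m), (p88,n), (p89,m), (p89,n)}
  {p87, p88, p89} × {l, m} = {(p87,l), (p87,m), (p88,l), (p88,m), (p89,l), (p89,m)}
  {p87, p88, p89} × {l, n} = {(p87,l), (p87,n), (p88,l), (p88,n), (p89,l), (p89,n)}
  {p87, p88, p89} × {m, n} = {(p87,m), (p87,n), (p88,m), (p88,n), (p89,m), (p89,n)}
  {p88, p89} × {l, m, n} = {(p88,l), (p88,m), (p88,n), (p89,l), (p89,m), (p89,n)}
  {p87, p88, p89} × {l, m, n} = {(p87,l), (p87,m), (p87,n), (p88,l), (p88,m), (p88,n), (p89,l), (p89,m), (p89,n)}
These 29 distinct sets form the basis B.
Close under arbitrary unions to get τ_{X×Y}; counting gives |τ_{X×Y}| = 125.


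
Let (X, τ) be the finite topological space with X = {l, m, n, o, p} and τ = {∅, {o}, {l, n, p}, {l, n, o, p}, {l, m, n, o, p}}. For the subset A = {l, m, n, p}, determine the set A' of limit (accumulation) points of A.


A' = {l, m, n, p}

For each x ∈ X, list the open sets U ∈ τ with x ∈ U, then check whether U ∩ (A ∖ {x}) ≠ ∅ for every such U.
  x = l: opens ∋ x are {l, n, p}, {l, n, o, p}, {l, m, n, o, p}; each meets A ∖ {l}, so x IS a limit point.
  x = m: opens ∋ x are {l, m, n, o, p}; each meets A ∖ {m}, so x IS a limit point.
  x = n: opens ∋ x are {l, n, p}, {l, n, o, p}, {l, m, n, o, p}; each meets A ∖ {n}, so x IS a limit point.
  x = o: open {o} ∋ x has {o} ∩ (A ∖ {o}) = ∅, so x is NOT a limit point.
  x = p: opens ∋ x are {l, n, p}, {l, n, o, p}, {l, m, n, o, p}; each meets A ∖ {p}, so x IS a limit point.
Collecting: A' = {l, m, n, p}.


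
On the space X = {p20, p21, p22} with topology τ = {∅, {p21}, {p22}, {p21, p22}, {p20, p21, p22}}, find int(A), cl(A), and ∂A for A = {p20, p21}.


int(A) = {p21}, cl(A) = {p20, p21}, ∂A = {p20}.

Closed sets in (X, τ) are complements of opens:
  closed(X, τ) = {∅, {p20}, {p20, p21}, {p20, p22}, {p20, p21, p22}}.
int(A) = ⋃ {U ∈ τ : U ⊆ A}. Opens contained in A: ∅, {p21}.
Taking the union of these: int(A) = {p21}.
cl(A) = ⋂ {C closed : A ⊆ C}. Closed sets containing A: {p20, p21}, {p20, p21, p22}.
Intersecting these: cl(A) = {p20, p21}.
∂A = cl(A) ∖ int(A) = {p20, p21} ∖ {p21} = {p20}.


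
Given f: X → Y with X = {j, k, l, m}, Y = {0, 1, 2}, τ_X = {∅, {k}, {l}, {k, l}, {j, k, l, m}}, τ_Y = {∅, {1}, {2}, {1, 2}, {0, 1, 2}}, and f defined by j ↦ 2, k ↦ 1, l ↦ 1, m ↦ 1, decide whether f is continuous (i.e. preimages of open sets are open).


f is NOT continuous.

Compute f^{-1}(U) for each U ∈ τ_Y:
  U = ∅: f^{-1}(U) = ∅ ∈ τ_X ✓.
  U = {1}: f^{-1}(U) = {k, l, m} ∉ τ_X ✗.
  U = {2}: f^{-1}(U) = {j} ∉ τ_X ✗.
  U = {1, 2}: f^{-1}(U) = {j, k, l, m} ∈ τ_X ✓.
  U = {0, 1, 2}: f^{-1}(U) = {j, k, l, m} ∈ τ_X ✓.
Found U = {1} with f^{-1}(U) = {k, l, m} not in τ_X. Therefore f is NOT continuous.


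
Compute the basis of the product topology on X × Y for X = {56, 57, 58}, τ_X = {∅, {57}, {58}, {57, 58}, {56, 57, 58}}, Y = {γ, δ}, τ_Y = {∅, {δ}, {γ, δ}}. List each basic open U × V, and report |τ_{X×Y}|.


Basis B = {∅ × ∅, {57} × {δ}, {58} × {δ}, {57} × {γ, δ}, {57, 58} × {δ}, {58} × {γ, δ}, {56, 57, 58} × {δ}, {57, 58} × {γ, δ}, {56, 57, 58} × {γ, δ}}; |τ_{X×Y}| = 14.

Enumerate products U × V with U ∈ τ_X, V ∈ τ_Y (deduplicated):
  ∅ × ∅ = {} (∅)
  {57} × {δ} = {(57,δ)}
  {58} × {δ} = {(58,δ)}
  {57} × {γ, δ} = {(57,γ), (57,δ)}
  {57, 58} × {δ} = {(57,δ), (58,δ)}
  {58} × {γ, δ} = {(58,γ), (58,δ)}
  {56, 57, 58} × {δ} = {(56,δ), (57,δ), (58,δ)}
  {57, 58} × {γ, δ} = {(57,γ), (57,δ), (58,γ), (58,δ)}
  {56, 57, 58} × {γ, δ} = {(56,γ), (56,δ), (57,γ), (57,δ), (58,γ), (58,δ)}
These 9 distinct sets form the basis B.
Close under arbitrary unions to get τ_{X×Y}; counting gives |τ_{X×Y}| = 14.


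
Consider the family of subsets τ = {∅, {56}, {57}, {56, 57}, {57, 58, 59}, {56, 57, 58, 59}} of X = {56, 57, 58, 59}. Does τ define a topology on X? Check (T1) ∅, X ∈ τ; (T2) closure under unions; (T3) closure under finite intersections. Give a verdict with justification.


τ IS a topology on X.

Axiom (T1): ∅ ∈ τ? Yes; X ∈ τ? Yes.
Axiom (T2/T3): check pairwise unions and intersections of members of τ.
All pairwise intersections and unions checked — each lies in τ. Therefore τ satisfies (T1), (T2), (T3): it IS a topology on X.


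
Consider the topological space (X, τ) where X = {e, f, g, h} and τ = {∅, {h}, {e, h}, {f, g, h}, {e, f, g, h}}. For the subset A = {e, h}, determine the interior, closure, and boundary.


int(A) = {e, h}, cl(A) = {e, f, g, h}, ∂A = {f, g}.

Closed sets in (X, τ) are complements of opens:
  closed(X, τ) = {∅, {e}, {f, g}, {e, f, g}, {e, f, g, h}}.
int(A) = ⋃ {U ∈ τ : U ⊆ A}. Opens contained in A: ∅, {h}, {e, h}.
Taking the union of these: int(A) = {e, h}.
cl(A) = ⋂ {C closed : A ⊆ C}. Closed sets containing A: {e, f, g, h}.
Intersecting these: cl(A) = {e, f, g, h}.
∂A = cl(A) ∖ int(A) = {e, f, g, h} ∖ {e, h} = {f, g}.


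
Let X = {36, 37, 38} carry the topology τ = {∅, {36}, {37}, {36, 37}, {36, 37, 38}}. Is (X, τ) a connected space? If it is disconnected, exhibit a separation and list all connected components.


(X, τ) is connected.

Find clopen sets (U ∈ τ with X ∖ U ∈ τ):
  U = ∅, X ∖ U = {36, 37, 38} — both open, so U is clopen.
  U = {36, 37, 38}, X ∖ U = ∅ — both open, so U is clopen.
Only trivial clopens (∅ and X) exist, so (X, τ) is connected.
Compute connected components by grouping points that agree on all clopens:
  component: {36, 37, 38}


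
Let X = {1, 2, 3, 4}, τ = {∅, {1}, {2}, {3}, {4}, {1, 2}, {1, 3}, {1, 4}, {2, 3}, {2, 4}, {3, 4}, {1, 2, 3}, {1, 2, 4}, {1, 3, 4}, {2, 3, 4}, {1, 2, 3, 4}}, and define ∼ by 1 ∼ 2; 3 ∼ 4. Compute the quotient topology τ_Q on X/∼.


X/∼ = {[1=2], [3=4]}; |τ_Q| = 4.

Equivalence classes: [1=2], [3=4].
Quotient map π: X → X/∼ sends 1 ↦ [1=2], 2 ↦ [1=2], 3 ↦ [3=4], 4 ↦ [3=4].
For each subset V ⊆ X/∼, compute π^{-1}(V) ⊆ X and check whether π^{-1}(V) ∈ τ. V is open in τ_Q iff π^{-1}(V) ∈ τ.
  V = {}: π^{-1}(V) = ∅ ∈ τ ✓.
  V = {[1=2]}: π^{-1}(V) = {1, 2} ∈ τ ✓.
  V = {[3=4]}: π^{-1}(V) = {3, 4} ∈ τ ✓.
  V = {[1=2], [3=4]}: π^{-1}(V) = {1, 2, 3, 4} ∈ τ ✓.
Open sets in the quotient: τ_Q = {{}, {[1=2]}, {[3=4]}, {[1=2], [3=4]}} (4 elements).


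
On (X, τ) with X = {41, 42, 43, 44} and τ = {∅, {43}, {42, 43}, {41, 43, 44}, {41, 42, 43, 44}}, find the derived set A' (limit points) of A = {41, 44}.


A' = {41, 44}

For each x ∈ X, list the open sets U ∈ τ with x ∈ U, then check whether U ∩ (A ∖ {x}) ≠ ∅ for every such U.
  x = 41: opens ∋ x are {41, 43, 44}, {41, 42, 43, 44}; each meets A ∖ {41}, so x IS a limit point.
  x = 42: open {42, 43} ∋ x has {42, 43} ∩ (A ∖ {42}) = ∅, so x is NOT a limit point.
  x = 43: open {43} ∋ x has {43} ∩ (A ∖ {43}) = ∅, so x is NOT a limit point.
  x = 44: opens ∋ x are {41, 43, 44}, {41, 42, 43, 44}; each meets A ∖ {44}, so x IS a limit point.
Collecting: A' = {41, 44}.


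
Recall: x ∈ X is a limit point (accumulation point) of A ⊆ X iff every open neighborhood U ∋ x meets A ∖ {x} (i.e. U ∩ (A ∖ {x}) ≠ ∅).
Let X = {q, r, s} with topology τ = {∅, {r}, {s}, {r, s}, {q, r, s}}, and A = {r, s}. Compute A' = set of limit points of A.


A' = {q}

For each x ∈ X, list the open sets U ∈ τ with x ∈ U, then check whether U ∩ (A ∖ {x}) ≠ ∅ for every such U.
  x = q: opens ∋ x are {q, r, s}; each meets A ∖ {q}, so x IS a limit point.
  x = r: open {r} ∋ x has {r} ∩ (A ∖ {r}) = ∅, so x is NOT a limit point.
  x = s: open {s} ∋ x has {s} ∩ (A ∖ {s}) = ∅, so x is NOT a limit point.
Collecting: A' = {q}.


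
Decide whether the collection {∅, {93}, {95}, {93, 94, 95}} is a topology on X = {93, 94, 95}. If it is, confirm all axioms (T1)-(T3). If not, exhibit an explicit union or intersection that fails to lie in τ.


τ is NOT a topology on X.

Axiom (T1): ∅ ∈ τ? Yes; X ∈ τ? Yes.
Axiom (T2/T3): check pairwise unions and intersections of members of τ.
Counterexample for (T2): {93} ∪ {95} = {93, 95} ∉ τ. Therefore τ is NOT a topology.


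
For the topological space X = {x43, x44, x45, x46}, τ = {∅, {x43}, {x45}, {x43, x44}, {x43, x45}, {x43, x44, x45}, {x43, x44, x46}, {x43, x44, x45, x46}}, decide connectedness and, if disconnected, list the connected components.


(X, τ) is disconnected; components = [{x45}, {x43, x44, x46}].

Find clopen sets (U ∈ τ with X ∖ U ∈ τ):
  U = ∅, X ∖ U = {x43, x44, x45, x46} — both open, so U is clopen.
  U = {x45}, X ∖ U = {x43, x44, x46} — both open, so U is clopen.
  U = {x43, x44, x46}, X ∖ U = {x45} — both open, so U is clopen.
  U = {x43, x44, x45, x46}, X ∖ U = ∅ — both open, so U is clopen.
Nontrivial clopen(s) exist: e.g. {x43, x44, x46}. So (X, τ) is disconnected.
Compute connected components by grouping points that agree on all clopens:
  component: {x45}
  component: {x43, x44, x46}


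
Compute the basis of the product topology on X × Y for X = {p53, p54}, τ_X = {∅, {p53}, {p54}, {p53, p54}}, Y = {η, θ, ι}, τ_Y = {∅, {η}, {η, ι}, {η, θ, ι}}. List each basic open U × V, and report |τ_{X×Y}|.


Basis B = {∅ × ∅, {p53} × {η}, {p54} × {η}, {p53} × {η, ι}, {p53, p54} × {η}, {p54} × {η, ι}, {p53} × {η, θ, ι}, {p54} × {η, θ, ι}, {p53, p54} × {η, ι}, {p53, p54} × {η, θ, ι}}; |τ_{X×Y}| = 16.

Enumerate products U × V with U ∈ τ_X, V ∈ τ_Y (deduplicated):
  ∅ × ∅ = {} (∅)
  {p53} × {η} = {(p53,η)}
  {p54} × {η} = {(p54,η)}
  {p53} × {η, ι} = {(p53,η), (p53,ι)}
  {p53, p54} × {η} = {(p53,η), (p54,η)}
  {p54} × {η, ι} = {(p54,η), (p54,ι)}
  {p53} × {η, θ, ι} = {(p53,η), (p53,θ), (p53,ι)}
  {p54} × {η, θ, ι} = {(p54,η), (p54,θ), (p54,ι)}
  {p53, p54} × {η, ι} = {(p53,η), (p53,ι), (p54,η), (p54,ι)}
  {p53, p54} × {η, θ, ι} = {(p53,η), (p53,θ), (p53,ι), (p54,η), (p54,θ), (p54,ι)}
These 10 distinct sets form the basis B.
Close under arbitrary unions to get τ_{X×Y}; counting gives |τ_{X×Y}| = 16.


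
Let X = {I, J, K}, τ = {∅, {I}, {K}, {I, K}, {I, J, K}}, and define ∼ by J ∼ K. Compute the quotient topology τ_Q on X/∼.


X/∼ = {[I], [J=K]}; |τ_Q| = 3.

Equivalence classes: [I], [J=K].
Quotient map π: X → X/∼ sends I ↦ [I], J ↦ [J=K], K ↦ [J=K].
For each subset V ⊆ X/∼, compute π^{-1}(V) ⊆ X and check whether π^{-1}(V) ∈ τ. V is open in τ_Q iff π^{-1}(V) ∈ τ.
  V = {}: π^{-1}(V) = ∅ ∈ τ ✓.
  V = {[I]}: π^{-1}(V) = {I} ∈ τ ✓.
  V = {[J=K]}: π^{-1}(V) = {J, K} ∉ τ ✗.
  V = {[I], [J=K]}: π^{-1}(V) = {I, J, K} ∈ τ ✓.
Open sets in the quotient: τ_Q = {{}, {[I]}, {[I], [J=K]}} (3 elements).


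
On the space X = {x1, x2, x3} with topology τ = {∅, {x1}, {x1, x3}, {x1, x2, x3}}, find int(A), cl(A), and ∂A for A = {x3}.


int(A) = ∅, cl(A) = {x2, x3}, ∂A = {x2, x3}.

Closed sets in (X, τ) are complements of opens:
  closed(X, τ) = {∅, {x2}, {x2, x3}, {x1, x2, x3}}.
int(A) = ⋃ {U ∈ τ : U ⊆ A}. Opens contained in A: ∅.
Taking the union of these: int(A) = ∅.
cl(A) = ⋂ {C closed : A ⊆ C}. Closed sets containing A: {x2, x3}, {x1, x2, x3}.
Intersecting these: cl(A) = {x2, x3}.
∂A = cl(A) ∖ int(A) = {x2, x3} ∖ ∅ = {x2, x3}.


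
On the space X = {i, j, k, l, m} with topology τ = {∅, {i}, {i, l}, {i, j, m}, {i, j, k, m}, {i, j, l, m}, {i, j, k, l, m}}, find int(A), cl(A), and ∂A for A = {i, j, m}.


int(A) = {i, j, m}, cl(A) = {i, j, k, l, m}, ∂A = {k, l}.

Closed sets in (X, τ) are complements of opens:
  closed(X, τ) = {∅, {k}, {l}, {k, l}, {j, k, m}, {j, k, l, m}, {i, j, k, l, m}}.
int(A) = ⋃ {U ∈ τ : U ⊆ A}. Opens contained in A: ∅, {i}, {i, j, m}.
Taking the union of these: int(A) = {i, j, m}.
cl(A) = ⋂ {C closed : A ⊆ C}. Closed sets containing A: {i, j, k, l, m}.
Intersecting these: cl(A) = {i, j, k, l, m}.
∂A = cl(A) ∖ int(A) = {i, j, k, l, m} ∖ {i, j, m} = {k, l}.


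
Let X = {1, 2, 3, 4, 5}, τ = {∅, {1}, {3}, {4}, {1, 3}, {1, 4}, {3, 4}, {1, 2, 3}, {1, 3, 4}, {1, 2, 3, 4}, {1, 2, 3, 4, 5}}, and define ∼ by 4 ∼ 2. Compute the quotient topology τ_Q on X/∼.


X/∼ = {[1], [2=4], [3], [5]}; |τ_Q| = 6.

Equivalence classes: [1], [2=4], [3], [5].
Quotient map π: X → X/∼ sends 1 ↦ [1], 2 ↦ [2=4], 3 ↦ [3], 4 ↦ [2=4], 5 ↦ [5].
For each subset V ⊆ X/∼, compute π^{-1}(V) ⊆ X and check whether π^{-1}(V) ∈ τ. V is open in τ_Q iff π^{-1}(V) ∈ τ.
  V = {}: π^{-1}(V) = ∅ ∈ τ ✓.
  V = {[1]}: π^{-1}(V) = {1} ∈ τ ✓.
  V = {[2=4]}: π^{-1}(V) = {2, 4} ∉ τ ✗.
  V = {[1], [2=4]}: π^{-1}(V) = {1, 2, 4} ∉ τ ✗.
  V = {[3]}: π^{-1}(V) = {3} ∈ τ ✓.
  V = {[1], [3]}: π^{-1}(V) = {1, 3} ∈ τ ✓.
  V = {[2=4], [3]}: π^{-1}(V) = {2, 3, 4} ∉ τ ✗.
  V = {[1], [2=4], [3]}: π^{-1}(V) = {1, 2, 3, 4} ∈ τ ✓.
  V = {[5]}: π^{-1}(V) = {5} ∉ τ ✗.
  V = {[1], [5]}: π^{-1}(V) = {1, 5} ∉ τ ✗.
  V = {[2=4], [5]}: π^{-1}(V) = {2, 4, 5} ∉ τ ✗.
  V = {[1], [2=4], [5]}: π^{-1}(V) = {1, 2, 4, 5} ∉ τ ✗.
  V = {[3], [5]}: π^{-1}(V) = {3, 5} ∉ τ ✗.
  V = {[1], [3], [5]}: π^{-1}(V) = {1, 3, 5} ∉ τ ✗.
  V = {[2=4], [3], [5]}: π^{-1}(V) = {2, 3, 4, 5} ∉ τ ✗.
  V = {[1], [2=4], [3], [5]}: π^{-1}(V) = {1, 2, 3, 4, 5} ∈ τ ✓.
Open sets in the quotient: τ_Q = {{}, {[1]}, {[3]}, {[1], [3]}, {[1], [2=4], [3]}, {[1], [2=4], [3], [5]}} (6 elements).


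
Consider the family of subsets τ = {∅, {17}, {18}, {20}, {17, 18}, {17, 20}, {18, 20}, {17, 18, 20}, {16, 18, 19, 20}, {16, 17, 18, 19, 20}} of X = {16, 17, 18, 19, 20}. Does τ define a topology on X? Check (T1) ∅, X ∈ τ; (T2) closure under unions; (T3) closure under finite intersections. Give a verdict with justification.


τ IS a topology on X.

Axiom (T1): ∅ ∈ τ? Yes; X ∈ τ? Yes.
Axiom (T2/T3): check pairwise unions and intersections of members of τ.
All pairwise intersections and unions checked — each lies in τ. Therefore τ satisfies (T1), (T2), (T3): it IS a topology on X.


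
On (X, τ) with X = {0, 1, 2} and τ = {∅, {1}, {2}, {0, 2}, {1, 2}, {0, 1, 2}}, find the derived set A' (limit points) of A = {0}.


A' = ∅

For each x ∈ X, list the open sets U ∈ τ with x ∈ U, then check whether U ∩ (A ∖ {x}) ≠ ∅ for every such U.
  x = 0: open {0, 2} ∋ x has {0, 2} ∩ (A ∖ {0}) = ∅, so x is NOT a limit point.
  x = 1: open {1} ∋ x has {1} ∩ (A ∖ {1}) = ∅, so x is NOT a limit point.
  x = 2: open {2} ∋ x has {2} ∩ (A ∖ {2}) = ∅, so x is NOT a limit point.
Collecting: A' = ∅.


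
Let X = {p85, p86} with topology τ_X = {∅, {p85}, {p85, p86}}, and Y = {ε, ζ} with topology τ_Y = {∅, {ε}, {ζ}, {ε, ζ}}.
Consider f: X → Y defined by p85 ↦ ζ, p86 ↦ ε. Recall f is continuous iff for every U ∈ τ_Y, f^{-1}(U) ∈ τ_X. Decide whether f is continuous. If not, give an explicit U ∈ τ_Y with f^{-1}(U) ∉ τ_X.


f is NOT continuous.

Compute f^{-1}(U) for each U ∈ τ_Y:
  U = ∅: f^{-1}(U) = ∅ ∈ τ_X ✓.
  U = {ε}: f^{-1}(U) = {p86} ∉ τ_X ✗.
  U = {ζ}: f^{-1}(U) = {p85} ∈ τ_X ✓.
  U = {ε, ζ}: f^{-1}(U) = {p85, p86} ∈ τ_X ✓.
Found U = {ε} with f^{-1}(U) = {p86} not in τ_X. Therefore f is NOT continuous.


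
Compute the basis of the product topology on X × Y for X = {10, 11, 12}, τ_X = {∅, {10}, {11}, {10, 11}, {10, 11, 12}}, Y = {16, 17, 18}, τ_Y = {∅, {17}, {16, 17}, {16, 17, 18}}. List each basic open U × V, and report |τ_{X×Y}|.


Basis B = {∅ × ∅, {10} × {17}, {11} × {17}, {10} × {16, 17}, {10, 11} × {17}, {11} × {16, 17}, {10} × {16, 17, 18}, {10, 11, 12} × {17}, {11} × {16, 17, 18}, {10, 11} × {16, 17}, {10, 11} × {16, 17, 18}, {10, 11, 12} × {16, 17}, {10, 11, 12} × {16, 17, 18}}; |τ_{X×Y}| = 30.

Enumerate products U × V with U ∈ τ_X, V ∈ τ_Y (deduplicated):
  ∅ × ∅ = {} (∅)
  {10} × {17} = {(10,17)}
  {11} × {17} = {(11,17)}
  {10} × {16, 17} = {(10,16), (10,17)}
  {10, 11} × {17} = {(10,17), (11,17)}
  {11} × {16, 17} = {(11,16), (11,17)}
  {10} × {16, 17, 18} = {(10,16), (10,17), (10,18)}
  {10, 11, 12} × {17} = {(10,17), (11,17), (12,17)}
  {11} × {16, 17, 18} = {(11,16), (11,17), (11,18)}
  {10, 11} × {16, 17} = {(10,16), (10,17), (11,16), (11,17)}
  {10, 11} × {16, 17, 18} = {(10,16), (10,17), (10,18), (11,16), (11,17), (11,18)}
  {10, 11, 12} × {16, 17} = {(10,16), (10,17), (11,16), (11,17), (12,16), (12,17)}
  {10, 11, 12} × {16, 17, 18} = {(10,16), (10,17), (10,18), (11,16), (11,17), (11,18), (12,16), (12,17), (12,18)}
These 13 distinct sets form the basis B.
Close under arbitrary unions to get τ_{X×Y}; counting gives |τ_{X×Y}| = 30.


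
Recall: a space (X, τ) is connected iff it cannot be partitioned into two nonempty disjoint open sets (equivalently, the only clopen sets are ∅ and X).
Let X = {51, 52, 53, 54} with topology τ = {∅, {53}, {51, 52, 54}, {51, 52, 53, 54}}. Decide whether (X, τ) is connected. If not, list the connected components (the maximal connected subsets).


(X, τ) is disconnected; components = [{53}, {51, 52, 54}].

Find clopen sets (U ∈ τ with X ∖ U ∈ τ):
  U = ∅, X ∖ U = {51, 52, 53, 54} — both open, so U is clopen.
  U = {53}, X ∖ U = {51, 52, 54} — both open, so U is clopen.
  U = {51, 52, 54}, X ∖ U = {53} — both open, so U is clopen.
  U = {51, 52, 53, 54}, X ∖ U = ∅ — both open, so U is clopen.
Nontrivial clopen(s) exist: e.g. {53}. So (X, τ) is disconnected.
Compute connected components by grouping points that agree on all clopens:
  component: {53}
  component: {51, 52, 54}


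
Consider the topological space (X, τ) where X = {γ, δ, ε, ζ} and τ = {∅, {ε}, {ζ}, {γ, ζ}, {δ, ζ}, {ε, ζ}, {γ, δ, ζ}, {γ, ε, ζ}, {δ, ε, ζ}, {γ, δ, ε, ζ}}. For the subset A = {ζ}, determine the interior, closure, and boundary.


int(A) = {ζ}, cl(A) = {γ, δ, ζ}, ∂A = {γ, δ}.

Closed sets in (X, τ) are complements of opens:
  closed(X, τ) = {∅, {γ}, {δ}, {ε}, {γ, δ}, {γ, ε}, {δ, ε}, {γ, δ, ε}, {γ, δ, ζ}, {γ, δ, ε, ζ}}.
int(A) = ⋃ {U ∈ τ : U ⊆ A}. Opens contained in A: ∅, {ζ}.
Taking the union of these: int(A) = {ζ}.
cl(A) = ⋂ {C closed : A ⊆ C}. Closed sets containing A: {γ, δ, ζ}, {γ, δ, ε, ζ}.
Intersecting these: cl(A) = {γ, δ, ζ}.
∂A = cl(A) ∖ int(A) = {γ, δ, ζ} ∖ {ζ} = {γ, δ}.


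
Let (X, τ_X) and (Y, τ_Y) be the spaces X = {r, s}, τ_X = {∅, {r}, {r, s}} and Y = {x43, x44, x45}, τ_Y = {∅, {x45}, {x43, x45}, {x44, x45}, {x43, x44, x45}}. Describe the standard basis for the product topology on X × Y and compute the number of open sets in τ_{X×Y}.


Basis B = {∅ × ∅, {r} × {x45}, {r} × {x43, x45}, {r} × {x44, x45}, {r, s} × {x45}, {r} × {x43, x44, x45}, {r, s} × {x43, x45}, {r, s} × {x44, x45}, {r, s} × {x43, x44, x45}}; |τ_{X×Y}| = 14.

Enumerate products U × V with U ∈ τ_X, V ∈ τ_Y (deduplicated):
  ∅ × ∅ = {} (∅)
  {r} × {x45} = {(r,x45)}
  {r} × {x43, x45} = {(r,x43), (r,x45)}
  {r} × {x44, x45} = {(r,x44), (r,x45)}
  {r, s} × {x45} = {(r,x45), (s,x45)}
  {r} × {x43, x44, x45} = {(r,x43), (r,x44), (r,x45)}
  {r, s} × {x43, x45} = {(r,x43), (r,x45), (s,x43), (s,x45)}
  {r, s} × {x44, x45} = {(r,x44), (r,x45), (s,x44), (s,x45)}
  {r, s} × {x43, x44, x45} = {(r,x43), (r,x44), (r,x45), (s,x43), (s,x44), (s,x45)}
These 9 distinct sets form the basis B.
Close under arbitrary unions to get τ_{X×Y}; counting gives |τ_{X×Y}| = 14.


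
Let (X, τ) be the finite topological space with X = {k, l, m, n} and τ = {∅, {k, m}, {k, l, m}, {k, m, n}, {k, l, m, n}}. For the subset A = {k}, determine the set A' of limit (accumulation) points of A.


A' = {l, m, n}

For each x ∈ X, list the open sets U ∈ τ with x ∈ U, then check whether U ∩ (A ∖ {x}) ≠ ∅ for every such U.
  x = k: open {k, m} ∋ x has {k, m} ∩ (A ∖ {k}) = ∅, so x is NOT a limit point.
  x = l: opens ∋ x are {k, l, m}, {k, l, m, n}; each meets A ∖ {l}, so x IS a limit point.
  x = m: opens ∋ x are {k, m}, {k, l, m}, {k, m, n}, {k, l, m, n}; each meets A ∖ {m}, so x IS a limit point.
  x = n: opens ∋ x are {k, m, n}, {k, l, m, n}; each meets A ∖ {n}, so x IS a limit point.
Collecting: A' = {l, m, n}.


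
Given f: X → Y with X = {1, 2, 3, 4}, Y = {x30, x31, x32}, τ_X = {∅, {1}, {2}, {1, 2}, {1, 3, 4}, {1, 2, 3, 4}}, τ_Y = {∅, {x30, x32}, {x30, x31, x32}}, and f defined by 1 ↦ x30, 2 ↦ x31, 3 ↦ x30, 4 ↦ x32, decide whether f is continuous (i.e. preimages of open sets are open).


f IS continuous.

Compute f^{-1}(U) for each U ∈ τ_Y:
  U = ∅: f^{-1}(U) = ∅ ∈ τ_X ✓.
  U = {x30, x32}: f^{-1}(U) = {1, 3, 4} ∈ τ_X ✓.
  U = {x30, x31, x32}: f^{-1}(U) = {1, 2, 3, 4} ∈ τ_X ✓.
Every preimage lies in τ_X, so f IS continuous.


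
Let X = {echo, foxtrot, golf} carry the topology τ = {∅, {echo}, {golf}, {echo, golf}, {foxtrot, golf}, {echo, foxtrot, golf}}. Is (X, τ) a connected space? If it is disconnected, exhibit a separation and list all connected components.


(X, τ) is disconnected; components = [{echo}, {foxtrot, golf}].

Find clopen sets (U ∈ τ with X ∖ U ∈ τ):
  U = ∅, X ∖ U = {echo, foxtrot, golf} — both open, so U is clopen.
  U = {echo}, X ∖ U = {foxtrot, golf} — both open, so U is clopen.
  U = {foxtrot, golf}, X ∖ U = {echo} — both open, so U is clopen.
  U = {echo, foxtrot, golf}, X ∖ U = ∅ — both open, so U is clopen.
Nontrivial clopen(s) exist: e.g. {echo}. So (X, τ) is disconnected.
Compute connected components by grouping points that agree on all clopens:
  component: {echo}
  component: {foxtrot, golf}


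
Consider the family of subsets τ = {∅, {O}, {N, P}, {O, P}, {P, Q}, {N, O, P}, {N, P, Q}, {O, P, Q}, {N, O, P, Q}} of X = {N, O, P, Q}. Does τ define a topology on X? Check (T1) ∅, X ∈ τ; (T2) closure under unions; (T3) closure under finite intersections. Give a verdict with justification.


τ is NOT a topology on X.

Axiom (T1): ∅ ∈ τ? Yes; X ∈ τ? Yes.
Axiom (T2/T3): check pairwise unions and intersections of members of τ.
Counterexample for (T3): {N, P} ∩ {O, P} = {P} ∉ τ. Therefore τ is NOT a topology.


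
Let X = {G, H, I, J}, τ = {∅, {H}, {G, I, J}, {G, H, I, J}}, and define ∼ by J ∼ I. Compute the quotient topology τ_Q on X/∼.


X/∼ = {[G], [H], [I=J]}; |τ_Q| = 4.

Equivalence classes: [G], [H], [I=J].
Quotient map π: X → X/∼ sends G ↦ [G], H ↦ [H], I ↦ [I=J], J ↦ [I=J].
For each subset V ⊆ X/∼, compute π^{-1}(V) ⊆ X and check whether π^{-1}(V) ∈ τ. V is open in τ_Q iff π^{-1}(V) ∈ τ.
  V = {}: π^{-1}(V) = ∅ ∈ τ ✓.
  V = {[G]}: π^{-1}(V) = {G} ∉ τ ✗.
  V = {[H]}: π^{-1}(V) = {H} ∈ τ ✓.
  V = {[G], [H]}: π^{-1}(V) = {G, H} ∉ τ ✗.
  V = {[I=J]}: π^{-1}(V) = {I, J} ∉ τ ✗.
  V = {[G], [I=J]}: π^{-1}(V) = {G, I, J} ∈ τ ✓.
  V = {[H], [I=J]}: π^{-1}(V) = {H, I, J} ∉ τ ✗.
  V = {[G], [H], [I=J]}: π^{-1}(V) = {G, H, I, J} ∈ τ ✓.
Open sets in the quotient: τ_Q = {{}, {[H]}, {[G], [I=J]}, {[G], [H], [I=J]}} (4 elements).
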